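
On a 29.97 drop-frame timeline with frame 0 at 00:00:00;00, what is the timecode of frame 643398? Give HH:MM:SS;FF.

Ten DF minutes hold 17982 frames, so frame 643398 lies in block 35 (frames 629370–647351) with 14028 frames into that block.
The block's first minute is 1800 frames and the rest 1798 each; 14028 frames reaches minute 7, so 35 × 18 + 7 × 2 = 644 labels have been skipped so far.
Adding those back, label number 643398 + 644 = 644042 at 30 labels/s is 21468 s + 2 f = 5 h 57 min 48 s frame 2, i.e. 05:57:48;02.

05:57:48;02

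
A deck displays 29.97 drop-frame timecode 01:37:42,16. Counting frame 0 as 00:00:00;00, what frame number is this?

175700

Complete 10-minute blocks: 9, each 17982 frames → 161838.
Remaining 7 whole minutes in the current block: 1800 + 6 × 1798 = 12588 frames.
Within the current minute: 42 × 30 + 16 − 2 = 1274 (labels ;00/;01 skipped at this minute). Total = 161838 + 12588 + 1274 = 175700.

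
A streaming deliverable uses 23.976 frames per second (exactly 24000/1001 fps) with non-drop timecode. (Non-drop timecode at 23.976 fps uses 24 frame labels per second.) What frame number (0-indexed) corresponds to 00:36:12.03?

52131

Total seconds to the label: (0 × 3600 + 36 × 60 + 12) = 2172.
Frame index = 2172 × 24 + 3 = 52131.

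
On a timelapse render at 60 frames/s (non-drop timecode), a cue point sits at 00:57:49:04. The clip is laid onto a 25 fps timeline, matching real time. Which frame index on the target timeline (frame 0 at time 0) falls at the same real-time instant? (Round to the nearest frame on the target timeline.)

frame 86727

Source frame index: (0×3600 + 57×60 + 49) × 60 + 4 = 208144.
Real time: 208144 / (60) = 52036/15 s.
Target frame: (52036/15) × (25) = 260180/3 ≈ 86726.667 → 86727.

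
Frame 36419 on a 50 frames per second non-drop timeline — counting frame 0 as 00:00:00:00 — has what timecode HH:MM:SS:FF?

36419 ÷ 50 = 728 full seconds, remainder 19 frames.
728 s = 0 h 12 min 8 s.
Timecode: 00:12:08:19.

00:12:08:19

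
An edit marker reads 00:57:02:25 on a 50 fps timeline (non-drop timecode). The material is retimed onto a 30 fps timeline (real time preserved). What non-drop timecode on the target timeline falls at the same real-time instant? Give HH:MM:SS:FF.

00:57:02:15

Source frame index: (0×3600 + 57×60 + 2) × 50 + 25 = 171125.
Real time: 171125 / (50) = 6845/2 s.
Target frame: (6845/2) × (30) = 102675.
At 30 labels/s: frame 102675 → 00:57:02:15.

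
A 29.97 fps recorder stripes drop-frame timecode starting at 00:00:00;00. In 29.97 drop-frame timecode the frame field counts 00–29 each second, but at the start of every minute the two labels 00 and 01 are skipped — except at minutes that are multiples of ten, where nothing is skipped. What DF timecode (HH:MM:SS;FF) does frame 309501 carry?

02:52:07;01

Each 10-minute DF block holds 10 × 60 × 30 − 9 × 2 = 17982 frames. 309501 ÷ 17982 → 17 full blocks, remainder 3807.
Within the partial block the first minute is 1800 frames and each further minute 1798, so 2 further minute boundaries passed. Total skipped labels = 18 × 17 + 2 × 2 = 310.
Non-drop label index = 309501 + 310 = 309811; at 30 labels/s that is 02:52:07:01, i.e. DF 02:52:07;01.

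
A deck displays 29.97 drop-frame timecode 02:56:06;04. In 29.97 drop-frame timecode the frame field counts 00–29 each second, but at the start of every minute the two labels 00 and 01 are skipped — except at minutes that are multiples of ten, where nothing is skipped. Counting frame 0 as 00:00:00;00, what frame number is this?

As if non-drop at 30 labels/s: (2 × 3600 + 56 × 60 + 6) × 30 + 4 = 316984.
Minute boundaries passed: 176; those not divisible by 10: 176 − 17 = 159; dropped labels = 2 × 159 = 318.
Actual frame index = 316984 − 318 = 316666.

316666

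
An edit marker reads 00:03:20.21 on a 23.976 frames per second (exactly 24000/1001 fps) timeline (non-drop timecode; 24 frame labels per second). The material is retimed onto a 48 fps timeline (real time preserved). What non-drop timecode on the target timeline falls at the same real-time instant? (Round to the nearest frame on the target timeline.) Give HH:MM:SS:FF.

Source frame index: (0×3600 + 3×60 + 20) × 24 + 21 = 4821.
Real time: 4821 / (24000/1001) = 1608607/8000 s.
Target frame: (1608607/8000) × (48) = 4825821/500 ≈ 9651.642 → 9652.
At 48 labels/s: frame 9652 → 00:03:21:04.

00:03:21:04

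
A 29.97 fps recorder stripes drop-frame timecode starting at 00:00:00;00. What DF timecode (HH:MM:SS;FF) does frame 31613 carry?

Ten DF minutes hold 17982 frames, so frame 31613 lies in block 1 (frames 17982–35963) with 13631 frames into that block.
The block's first minute is 1800 frames and the rest 1798 each; 13631 frames reaches minute 7, so 1 × 18 + 7 × 2 = 32 labels have been skipped so far.
Adding those back, label number 31613 + 32 = 31645 at 30 labels/s is 1054 s + 25 f = 0 h 17 min 34 s frame 25, i.e. 00:17:34;25.

00:17:34;25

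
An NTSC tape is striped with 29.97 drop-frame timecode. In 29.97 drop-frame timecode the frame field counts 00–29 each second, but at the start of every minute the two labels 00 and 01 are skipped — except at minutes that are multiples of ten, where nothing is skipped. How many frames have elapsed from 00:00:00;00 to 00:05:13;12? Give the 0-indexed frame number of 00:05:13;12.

As if non-drop at 30 labels/s: (0 × 3600 + 5 × 60 + 13) × 30 + 12 = 9402.
Minute boundaries passed: 5; those not divisible by 10: 5 − 0 = 5; dropped labels = 2 × 5 = 10.
Actual frame index = 9402 − 10 = 9392.

9392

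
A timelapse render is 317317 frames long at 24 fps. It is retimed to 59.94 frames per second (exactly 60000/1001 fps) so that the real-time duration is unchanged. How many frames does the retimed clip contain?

Target frames = source frames × (target rate / source rate) = 317317 × (60000/1001)/(24) = 317317 × 2500/1001 = 792500.

792500 frames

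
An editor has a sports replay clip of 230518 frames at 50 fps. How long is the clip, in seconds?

Running time = 230518 / (50) = 4610.36 s.

4610.36 seconds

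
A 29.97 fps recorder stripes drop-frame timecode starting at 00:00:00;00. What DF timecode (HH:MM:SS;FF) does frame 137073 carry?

01:16:13;21

Ten DF minutes hold 17982 frames, so frame 137073 lies in block 7 (frames 125874–143855) with 11199 frames into that block.
The block's first minute is 1800 frames and the rest 1798 each; 11199 frames reaches minute 6, so 7 × 18 + 6 × 2 = 138 labels have been skipped so far.
Adding those back, label number 137073 + 138 = 137211 at 30 labels/s is 4573 s + 21 f = 1 h 16 min 13 s frame 21, i.e. 01:16:13;21.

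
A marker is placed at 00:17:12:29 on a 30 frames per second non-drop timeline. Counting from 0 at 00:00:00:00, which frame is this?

Total seconds to the label: (0 × 3600 + 17 × 60 + 12) = 1032.
Frame index = 1032 × 30 + 29 = 30989.

30989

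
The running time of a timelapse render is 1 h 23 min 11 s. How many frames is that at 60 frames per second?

299460 frames

1 h 23 min 11 s = 4991 s.
Frames = 4991 × 60 = 299460.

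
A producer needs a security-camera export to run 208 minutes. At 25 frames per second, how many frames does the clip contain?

312000 frames

208 min = 12480 s.
Frames = 12480 × 25 = 312000.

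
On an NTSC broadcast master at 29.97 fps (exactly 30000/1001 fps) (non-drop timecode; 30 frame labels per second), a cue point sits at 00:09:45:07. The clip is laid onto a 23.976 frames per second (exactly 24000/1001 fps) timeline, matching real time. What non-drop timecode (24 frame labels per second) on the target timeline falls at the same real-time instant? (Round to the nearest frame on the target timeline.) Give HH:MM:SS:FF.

Source frame index: (0×3600 + 9×60 + 45) × 30 + 7 = 17557.
Real time: 17557 / (30000/1001) = 17574557/30000 s.
Target frame: (17574557/30000) × (24000/1001) = 70228/5 ≈ 14045.600 → 14046.
At 24 labels/s: frame 14046 → 00:09:45:06.

00:09:45:06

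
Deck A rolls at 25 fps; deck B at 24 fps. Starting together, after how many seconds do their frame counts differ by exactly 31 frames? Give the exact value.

31 seconds

The gap grows by |24 − 25| = 1 frame per second.
Time for a 31-frame gap: 31 ÷ (1) = 31 s.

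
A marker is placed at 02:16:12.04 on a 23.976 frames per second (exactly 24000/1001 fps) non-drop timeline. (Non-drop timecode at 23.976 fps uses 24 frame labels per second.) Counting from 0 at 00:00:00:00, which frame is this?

Total seconds to the label: (2 × 3600 + 16 × 60 + 12) = 8172.
Frame index = 8172 × 24 + 4 = 196132.

196132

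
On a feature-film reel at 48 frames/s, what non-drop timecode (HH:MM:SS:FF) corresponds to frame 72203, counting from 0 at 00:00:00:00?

00:25:04:11

72203 ÷ 48 = 1504 full seconds, remainder 11 frames.
1504 s = 0 h 25 min 4 s.
Timecode: 00:25:04:11.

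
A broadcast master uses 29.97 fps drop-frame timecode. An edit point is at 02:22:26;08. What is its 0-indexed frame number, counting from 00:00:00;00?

As if non-drop at 30 labels/s: (2 × 3600 + 22 × 60 + 26) × 30 + 8 = 256388.
Minute boundaries passed: 142; those not divisible by 10: 142 − 14 = 128; dropped labels = 2 × 128 = 256.
Actual frame index = 256388 − 256 = 256132.

256132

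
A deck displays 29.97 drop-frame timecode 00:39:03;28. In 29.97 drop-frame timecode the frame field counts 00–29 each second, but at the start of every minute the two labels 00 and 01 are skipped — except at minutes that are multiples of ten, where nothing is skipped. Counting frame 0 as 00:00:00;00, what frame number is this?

As if non-drop at 30 labels/s: (0 × 3600 + 39 × 60 + 3) × 30 + 28 = 70318.
Minute boundaries passed: 39; those not divisible by 10: 39 − 3 = 36; dropped labels = 2 × 36 = 72.
Actual frame index = 70318 − 72 = 70246.

70246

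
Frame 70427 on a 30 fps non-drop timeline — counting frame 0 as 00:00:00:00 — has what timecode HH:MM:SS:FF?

00:39:07:17

70427 ÷ 30 = 2347 full seconds, remainder 17 frames.
2347 s = 0 h 39 min 7 s.
Timecode: 00:39:07:17.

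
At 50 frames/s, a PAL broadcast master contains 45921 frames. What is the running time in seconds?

918.42 seconds

Running time = 45921 / (50) = 918.42 s.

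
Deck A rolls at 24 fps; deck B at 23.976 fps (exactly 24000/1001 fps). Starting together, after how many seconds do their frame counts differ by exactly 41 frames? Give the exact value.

41041/24 seconds

The gap grows by |24000/1001 − 24| = 24/1001 frames per second.
Time for a 41-frame gap: 41 ÷ (24/1001) = 41041/24 s.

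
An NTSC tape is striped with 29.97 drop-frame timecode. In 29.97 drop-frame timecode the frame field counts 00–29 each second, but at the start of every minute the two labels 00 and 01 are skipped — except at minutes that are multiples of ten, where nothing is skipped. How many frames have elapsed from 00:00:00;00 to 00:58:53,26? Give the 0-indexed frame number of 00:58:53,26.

105910

As if non-drop at 30 labels/s: (0 × 3600 + 58 × 60 + 53) × 30 + 26 = 106016.
Minute boundaries passed: 58; those not divisible by 10: 58 − 5 = 53; dropped labels = 2 × 53 = 106.
Actual frame index = 106016 − 106 = 105910.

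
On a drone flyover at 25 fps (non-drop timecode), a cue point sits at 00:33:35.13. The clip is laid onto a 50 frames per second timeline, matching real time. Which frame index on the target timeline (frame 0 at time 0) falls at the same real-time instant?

Source frame index: (0×3600 + 33×60 + 35) × 25 + 13 = 50388.
Real time: 50388 / (25) = 50388/25 s.
Target frame: (50388/25) × (50) = 100776.

frame 100776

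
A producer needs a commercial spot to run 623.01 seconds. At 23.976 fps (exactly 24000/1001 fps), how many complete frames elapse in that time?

Frames = 623.01 × 24000/1001 = 14952240/1001 ≈ 14937.3027.
Complete frames: 14937.

14937 frames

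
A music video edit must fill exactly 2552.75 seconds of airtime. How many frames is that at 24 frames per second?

61266 frames

Frames = 2552.75 × 24 = 61266.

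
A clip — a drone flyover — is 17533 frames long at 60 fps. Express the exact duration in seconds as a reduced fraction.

17533/60 seconds

Running time = 17533 ÷ (60) = 17533 × 1/60 = 17533/60 s.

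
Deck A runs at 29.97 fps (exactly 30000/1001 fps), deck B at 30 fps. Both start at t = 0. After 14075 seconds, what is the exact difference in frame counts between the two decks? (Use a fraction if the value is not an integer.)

422250/1001 frames

A emits 30000/1001 × 14075 = 422250000/1001 frames; B emits 30 × 14075 = 422250.
Difference = 422250/1001 frames (≈ 421.8282); B is ahead of A.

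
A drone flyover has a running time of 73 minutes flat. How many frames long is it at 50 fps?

73 min = 4380 s.
Frames = 4380 × 50 = 219000.

219000 frames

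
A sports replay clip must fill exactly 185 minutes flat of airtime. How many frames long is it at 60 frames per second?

185 min = 11100 s.
Frames = 11100 × 60 = 666000.

666000 frames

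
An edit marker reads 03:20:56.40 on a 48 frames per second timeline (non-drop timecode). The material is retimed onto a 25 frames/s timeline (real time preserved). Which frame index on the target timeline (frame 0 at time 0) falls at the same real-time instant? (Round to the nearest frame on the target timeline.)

frame 301421

Source frame index: (3×3600 + 20×60 + 56) × 48 + 40 = 578728.
Real time: 578728 / (48) = 72341/6 s.
Target frame: (72341/6) × (25) = 1808525/6 ≈ 301420.833 → 301421.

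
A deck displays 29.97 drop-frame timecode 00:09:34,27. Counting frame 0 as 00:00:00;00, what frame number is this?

As if non-drop at 30 labels/s: (0 × 3600 + 9 × 60 + 34) × 30 + 27 = 17247.
Minute boundaries passed: 9; those not divisible by 10: 9 − 0 = 9; dropped labels = 2 × 9 = 18.
Actual frame index = 17247 − 18 = 17229.

17229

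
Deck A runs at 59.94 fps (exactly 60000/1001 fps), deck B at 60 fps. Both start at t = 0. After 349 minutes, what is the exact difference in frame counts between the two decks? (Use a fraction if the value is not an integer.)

349 min = 20940 s.
A emits 60000/1001 × 20940 = 1256400000/1001 frames; B emits 60 × 20940 = 1256400.
Difference = 1256400/1001 frames (≈ 1255.1449); B is ahead of A.

1256400/1001 frames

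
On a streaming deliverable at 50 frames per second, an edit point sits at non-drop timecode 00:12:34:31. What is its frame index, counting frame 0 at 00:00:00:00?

37731

Total seconds to the label: (0 × 3600 + 12 × 60 + 34) = 754.
Frame index = 754 × 50 + 31 = 37731.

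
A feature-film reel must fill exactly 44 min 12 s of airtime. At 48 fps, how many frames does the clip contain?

44 min 12 s = 2652 s.
Frames = 2652 × 48 = 127296.

127296 frames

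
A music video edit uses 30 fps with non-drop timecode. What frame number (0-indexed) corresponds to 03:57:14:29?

427049

Total seconds to the label: (3 × 3600 + 57 × 60 + 14) = 14234.
Frame index = 14234 × 30 + 29 = 427049.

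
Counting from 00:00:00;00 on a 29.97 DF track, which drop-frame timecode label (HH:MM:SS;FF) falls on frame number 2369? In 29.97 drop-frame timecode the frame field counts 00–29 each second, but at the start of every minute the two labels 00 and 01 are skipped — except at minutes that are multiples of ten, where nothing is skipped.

Ten DF minutes hold 17982 frames, so frame 2369 lies in block 0 (frames 0–17981) with 2369 frames into that block.
The block's first minute is 1800 frames and the rest 1798 each; 2369 frames reaches minute 1, so 0 × 18 + 1 × 2 = 2 labels have been skipped so far.
Adding those back, label number 2369 + 2 = 2371 at 30 labels/s is 79 s + 1 f = 0 h 1 min 19 s frame 1, i.e. 00:01:19;01.

00:01:19;01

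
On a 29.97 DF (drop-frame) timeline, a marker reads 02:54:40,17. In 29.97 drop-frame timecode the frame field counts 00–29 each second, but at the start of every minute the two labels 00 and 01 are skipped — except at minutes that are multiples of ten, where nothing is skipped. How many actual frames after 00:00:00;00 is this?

314103

As if non-drop at 30 labels/s: (2 × 3600 + 54 × 60 + 40) × 30 + 17 = 314417.
Minute boundaries passed: 174; those not divisible by 10: 174 − 17 = 157; dropped labels = 2 × 157 = 314.
Actual frame index = 314417 − 314 = 314103.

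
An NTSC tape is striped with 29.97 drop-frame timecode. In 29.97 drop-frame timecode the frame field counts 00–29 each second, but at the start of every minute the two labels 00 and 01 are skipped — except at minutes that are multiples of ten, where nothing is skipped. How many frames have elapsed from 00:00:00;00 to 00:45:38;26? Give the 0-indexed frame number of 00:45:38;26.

Complete 10-minute blocks: 4, each 17982 frames → 71928.
Remaining 5 whole minutes in the current block: 1800 + 4 × 1798 = 8992 frames.
Within the current minute: 38 × 30 + 26 − 2 = 1164 (labels ;00/;01 skipped at this minute). Total = 71928 + 8992 + 1164 = 82084.

82084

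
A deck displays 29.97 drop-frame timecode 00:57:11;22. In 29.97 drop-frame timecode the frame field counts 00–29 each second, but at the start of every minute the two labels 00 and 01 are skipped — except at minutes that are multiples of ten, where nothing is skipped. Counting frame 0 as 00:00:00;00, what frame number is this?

Complete 10-minute blocks: 5, each 17982 frames → 89910.
Remaining 7 whole minutes in the current block: 1800 + 6 × 1798 = 12588 frames.
Within the current minute: 11 × 30 + 22 − 2 = 350 (labels ;00/;01 skipped at this minute). Total = 89910 + 12588 + 350 = 102848.

102848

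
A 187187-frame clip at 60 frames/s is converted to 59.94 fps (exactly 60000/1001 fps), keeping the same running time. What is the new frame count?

187000 frames

Target frames = source frames × (target rate / source rate) = 187187 × (60000/1001)/(60) = 187187 × 1000/1001 = 187000.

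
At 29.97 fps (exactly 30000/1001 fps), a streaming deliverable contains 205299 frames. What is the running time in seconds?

6850.1433 seconds

Running time = 205299 / (30000/1001) = 6850.1433 s.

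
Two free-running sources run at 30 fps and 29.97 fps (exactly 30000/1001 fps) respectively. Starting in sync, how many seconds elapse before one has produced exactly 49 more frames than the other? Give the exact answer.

The gap grows by |30000/1001 − 30| = 30/1001 frames per second.
Time for a 49-frame gap: 49 ÷ (30/1001) = 49049/30 s.

49049/30 seconds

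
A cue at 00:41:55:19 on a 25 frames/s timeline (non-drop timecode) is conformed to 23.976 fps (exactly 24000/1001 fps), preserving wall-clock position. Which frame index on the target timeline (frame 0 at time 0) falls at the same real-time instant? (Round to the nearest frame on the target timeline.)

Source frame index: (0×3600 + 41×60 + 55) × 25 + 19 = 62894.
Real time: 62894 / (25) = 62894/25 s.
Target frame: (62894/25) × (24000/1001) = 4644480/77 ≈ 60317.922 → 60318.

frame 60318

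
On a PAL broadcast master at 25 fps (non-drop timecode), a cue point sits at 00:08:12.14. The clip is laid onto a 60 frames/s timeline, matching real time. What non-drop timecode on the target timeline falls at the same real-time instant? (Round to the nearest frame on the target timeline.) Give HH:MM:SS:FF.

Source frame index: (0×3600 + 8×60 + 12) × 25 + 14 = 12314.
Real time: 12314 / (25) = 12314/25 s.
Target frame: (12314/25) × (60) = 147768/5 ≈ 29553.600 → 29554.
At 60 labels/s: frame 29554 → 00:08:12:34.

00:08:12:34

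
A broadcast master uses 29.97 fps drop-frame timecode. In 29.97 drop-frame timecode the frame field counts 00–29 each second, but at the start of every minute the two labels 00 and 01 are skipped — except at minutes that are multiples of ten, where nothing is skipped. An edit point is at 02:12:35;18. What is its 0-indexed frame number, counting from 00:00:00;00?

Complete 10-minute blocks: 13, each 17982 frames → 233766.
Remaining 2 whole minutes in the current block: 1800 + 1 × 1798 = 3598 frames.
Within the current minute: 35 × 30 + 18 − 2 = 1066 (labels ;00/;01 skipped at this minute). Total = 233766 + 3598 + 1066 = 238430.

238430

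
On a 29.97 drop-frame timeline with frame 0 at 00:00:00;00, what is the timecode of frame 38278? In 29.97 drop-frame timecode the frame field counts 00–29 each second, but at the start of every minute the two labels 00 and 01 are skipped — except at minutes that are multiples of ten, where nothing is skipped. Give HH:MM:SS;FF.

Each 10-minute DF block holds 10 × 60 × 30 − 9 × 2 = 17982 frames. 38278 ÷ 17982 → 2 full blocks, remainder 2314.
Within the partial block the first minute is 1800 frames and each further minute 1798, so 1 further minute boundary passed. Total skipped labels = 18 × 2 + 2 × 1 = 38.
Non-drop label index = 38278 + 38 = 38316; at 30 labels/s that is 00:21:17:06, i.e. DF 00:21:17;06.

00:21:17;06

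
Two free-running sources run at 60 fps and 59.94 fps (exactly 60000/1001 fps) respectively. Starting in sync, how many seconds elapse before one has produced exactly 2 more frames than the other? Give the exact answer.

1001/30 seconds

The gap grows by |60000/1001 − 60| = 60/1001 frames per second.
Time for a 2-frame gap: 2 ÷ (60/1001) = 1001/30 s.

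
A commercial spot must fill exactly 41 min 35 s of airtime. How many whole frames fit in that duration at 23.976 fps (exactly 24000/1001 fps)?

59820 frames

41 min 35 s = 2495 s.
Frames = 2495 × 24000/1001 = 59880000/1001 ≈ 59820.1798.
Complete frames: 59820.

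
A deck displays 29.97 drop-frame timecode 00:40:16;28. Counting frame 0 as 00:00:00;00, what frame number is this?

As if non-drop at 30 labels/s: (0 × 3600 + 40 × 60 + 16) × 30 + 28 = 72508.
Minute boundaries passed: 40; those not divisible by 10: 40 − 4 = 36; dropped labels = 2 × 36 = 72.
Actual frame index = 72508 − 72 = 72436.

72436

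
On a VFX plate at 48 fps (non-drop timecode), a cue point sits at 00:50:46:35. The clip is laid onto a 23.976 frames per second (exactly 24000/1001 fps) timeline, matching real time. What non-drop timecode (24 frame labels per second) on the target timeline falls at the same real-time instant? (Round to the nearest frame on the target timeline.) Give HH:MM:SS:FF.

00:50:43:16

Source frame index: (0×3600 + 50×60 + 46) × 48 + 35 = 146243.
Real time: 146243 / (48) = 146243/48 s.
Target frame: (146243/48) × (24000/1001) = 73121500/1001 ≈ 73048.452 → 73048.
At 24 labels/s: frame 73048 → 00:50:43:16.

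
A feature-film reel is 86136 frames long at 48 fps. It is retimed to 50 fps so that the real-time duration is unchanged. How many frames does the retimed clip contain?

89725 frames

Target frames = source frames × (target rate / source rate) = 86136 × (50)/(48) = 86136 × 25/24 = 89725.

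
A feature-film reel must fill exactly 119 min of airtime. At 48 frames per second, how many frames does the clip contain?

342720 frames

119 min = 7140 s.
Frames = 7140 × 48 = 342720.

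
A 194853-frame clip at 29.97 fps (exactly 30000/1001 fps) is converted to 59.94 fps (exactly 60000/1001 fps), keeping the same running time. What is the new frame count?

Target frames = source frames × (target rate / source rate) = 194853 × (60000/1001)/(30000/1001) = 194853 × 2 = 389706.

389706 frames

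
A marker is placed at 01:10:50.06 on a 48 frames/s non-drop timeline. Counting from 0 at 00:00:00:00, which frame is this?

frame 204006

Total seconds to the label: (1 × 3600 + 10 × 60 + 50) = 4250.
Frame index = 4250 × 48 + 6 = 204006.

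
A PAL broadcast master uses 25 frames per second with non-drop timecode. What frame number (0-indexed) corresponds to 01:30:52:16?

Total seconds to the label: (1 × 3600 + 30 × 60 + 52) = 5452.
Frame index = 5452 × 25 + 16 = 136316.

136316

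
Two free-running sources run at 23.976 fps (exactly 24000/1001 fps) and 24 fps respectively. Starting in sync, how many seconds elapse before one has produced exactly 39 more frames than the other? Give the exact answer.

The gap grows by |24 − 24000/1001| = 24/1001 frames per second.
Time for a 39-frame gap: 39 ÷ (24/1001) = 1626.625 s.

1626.625 seconds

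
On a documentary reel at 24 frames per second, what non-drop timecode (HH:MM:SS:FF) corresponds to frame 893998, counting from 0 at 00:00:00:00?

893998 ÷ 24 = 37249 full seconds, remainder 22 frames.
37249 s = 10 h 20 min 49 s.
Timecode: 10:20:49:22.

10:20:49:22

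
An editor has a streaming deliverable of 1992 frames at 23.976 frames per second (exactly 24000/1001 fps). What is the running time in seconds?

83.083 seconds

Running time = 1992 / (24000/1001) = 83.083 s.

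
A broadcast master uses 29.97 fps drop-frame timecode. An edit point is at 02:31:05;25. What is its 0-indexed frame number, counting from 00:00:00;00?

271703

Complete 10-minute blocks: 15, each 17982 frames → 269730.
Remaining 1 whole minute in the current block: 1800 + 0 × 1798 = 1800 frames.
Within the current minute: 5 × 30 + 25 − 2 = 173 (labels ;00/;01 skipped at this minute). Total = 269730 + 1800 + 173 = 271703.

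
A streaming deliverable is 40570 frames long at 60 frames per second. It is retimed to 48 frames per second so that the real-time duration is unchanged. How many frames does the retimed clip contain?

32456 frames

Target frames = source frames × (target rate / source rate) = 40570 × (48)/(60) = 40570 × 4/5 = 32456.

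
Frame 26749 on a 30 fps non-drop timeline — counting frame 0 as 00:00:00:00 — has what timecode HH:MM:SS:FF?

26749 ÷ 30 = 891 full seconds, remainder 19 frames.
891 s = 0 h 14 min 51 s.
Timecode: 00:14:51:19.

00:14:51:19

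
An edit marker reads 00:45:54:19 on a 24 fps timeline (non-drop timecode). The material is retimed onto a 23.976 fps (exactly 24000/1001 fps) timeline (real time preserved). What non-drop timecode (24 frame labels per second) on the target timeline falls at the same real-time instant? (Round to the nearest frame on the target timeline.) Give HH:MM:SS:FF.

00:45:52:01

Source frame index: (0×3600 + 45×60 + 54) × 24 + 19 = 66115.
Real time: 66115 / (24) = 66115/24 s.
Target frame: (66115/24) × (24000/1001) = 9445000/143 ≈ 66048.951 → 66049.
At 24 labels/s: frame 66049 → 00:45:52:01.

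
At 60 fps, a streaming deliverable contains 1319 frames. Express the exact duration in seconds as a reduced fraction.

1319/60 seconds

Running time = 1319 ÷ (60) = 1319 × 1/60 = 1319/60 s.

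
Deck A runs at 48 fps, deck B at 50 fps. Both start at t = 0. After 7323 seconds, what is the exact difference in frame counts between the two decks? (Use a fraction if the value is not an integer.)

A emits 48 × 7323 = 351504 frames; B emits 50 × 7323 = 366150.
Difference = 14646 frames; B is ahead of A.

14646 frames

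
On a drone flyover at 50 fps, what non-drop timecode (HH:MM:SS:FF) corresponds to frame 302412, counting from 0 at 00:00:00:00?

01:40:48:12

302412 ÷ 50 = 6048 full seconds, remainder 12 frames.
6048 s = 1 h 40 min 48 s.
Timecode: 01:40:48:12.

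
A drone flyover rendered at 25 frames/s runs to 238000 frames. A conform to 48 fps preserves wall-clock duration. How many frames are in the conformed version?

456960 frames

Target frames = source frames × (target rate / source rate) = 238000 × (48)/(25) = 238000 × 48/25 = 456960.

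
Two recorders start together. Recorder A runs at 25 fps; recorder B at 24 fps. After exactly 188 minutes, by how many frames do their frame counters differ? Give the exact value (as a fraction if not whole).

11280 frames

188 min = 11280 s.
A emits 25 × 11280 = 282000 frames; B emits 24 × 11280 = 270720.
Difference = 11280 frames; B is behind A.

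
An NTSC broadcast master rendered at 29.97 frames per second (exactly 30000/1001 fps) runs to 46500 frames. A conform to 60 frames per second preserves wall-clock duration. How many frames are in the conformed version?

Target frames = source frames × (target rate / source rate) = 46500 × (60)/(30000/1001) = 46500 × 1001/500 = 93093.

93093 frames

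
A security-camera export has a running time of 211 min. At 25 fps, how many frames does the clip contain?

211 min = 12660 s.
Frames = 12660 × 25 = 316500.

316500 frames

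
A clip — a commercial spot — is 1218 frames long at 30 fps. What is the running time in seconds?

Running time = 1218 / (30) = 40.6 s.

40.6 seconds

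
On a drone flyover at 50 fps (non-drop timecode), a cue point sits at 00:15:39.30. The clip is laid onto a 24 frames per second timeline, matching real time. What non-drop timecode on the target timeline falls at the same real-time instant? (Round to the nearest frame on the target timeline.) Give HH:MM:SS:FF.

Source frame index: (0×3600 + 15×60 + 39) × 50 + 30 = 46980.
Real time: 46980 / (50) = 4698/5 s.
Target frame: (4698/5) × (24) = 112752/5 ≈ 22550.400 → 22550.
At 24 labels/s: frame 22550 → 00:15:39:14.

00:15:39:14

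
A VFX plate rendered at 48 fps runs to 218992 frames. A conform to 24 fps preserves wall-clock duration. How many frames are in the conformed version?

Target frames = source frames × (target rate / source rate) = 218992 × (24)/(48) = 218992 × 1/2 = 109496.

109496 frames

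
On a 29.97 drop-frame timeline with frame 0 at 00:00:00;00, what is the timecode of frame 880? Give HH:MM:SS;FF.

00:00:29;10

Ten DF minutes hold 17982 frames, so frame 880 lies in block 0 (frames 0–17981) with 880 frames into that block.
The block's first minute is 1800 frames and the rest 1798 each; 880 frames reaches minute 0, so 0 × 18 + 0 × 2 = 0 labels have been skipped so far.
Adding those back, label number 880 + 0 = 880 at 30 labels/s is 29 s + 10 f = 0 h 0 min 29 s frame 10, i.e. 00:00:29;10.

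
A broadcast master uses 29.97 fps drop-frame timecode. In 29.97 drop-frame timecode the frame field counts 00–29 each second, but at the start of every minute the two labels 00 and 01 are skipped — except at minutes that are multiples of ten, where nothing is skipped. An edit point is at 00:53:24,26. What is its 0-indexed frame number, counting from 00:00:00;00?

Complete 10-minute blocks: 5, each 17982 frames → 89910.
Remaining 3 whole minutes in the current block: 1800 + 2 × 1798 = 5396 frames.
Within the current minute: 24 × 30 + 26 − 2 = 744 (labels ;00/;01 skipped at this minute). Total = 89910 + 5396 + 744 = 96050.

96050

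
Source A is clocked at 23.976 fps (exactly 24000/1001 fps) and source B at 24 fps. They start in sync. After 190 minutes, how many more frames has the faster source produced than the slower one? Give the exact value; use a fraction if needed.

190 min = 11400 s.
A emits 24000/1001 × 11400 = 273600000/1001 frames; B emits 24 × 11400 = 273600.
Difference = 273600/1001 frames (≈ 273.3267); B is ahead of A.

273600/1001 frames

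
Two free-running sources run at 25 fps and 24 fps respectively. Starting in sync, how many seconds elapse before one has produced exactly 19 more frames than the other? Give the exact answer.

The gap grows by |24 − 25| = 1 frame per second.
Time for a 19-frame gap: 19 ÷ (1) = 19 s.

19 seconds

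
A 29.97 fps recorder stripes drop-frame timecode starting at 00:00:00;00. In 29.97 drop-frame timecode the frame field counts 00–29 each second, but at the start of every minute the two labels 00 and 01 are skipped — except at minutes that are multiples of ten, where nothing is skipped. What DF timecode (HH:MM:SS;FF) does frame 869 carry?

Ten DF minutes hold 17982 frames, so frame 869 lies in block 0 (frames 0–17981) with 869 frames into that block.
The block's first minute is 1800 frames and the rest 1798 each; 869 frames reaches minute 0, so 0 × 18 + 0 × 2 = 0 labels have been skipped so far.
Adding those back, label number 869 + 0 = 869 at 30 labels/s is 28 s + 29 f = 0 h 0 min 28 s frame 29, i.e. 00:00:28;29.

00:00:28;29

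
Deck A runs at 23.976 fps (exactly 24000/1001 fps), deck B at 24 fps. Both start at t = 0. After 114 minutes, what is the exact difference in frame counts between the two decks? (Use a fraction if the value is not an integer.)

114 min = 6840 s.
A emits 24000/1001 × 6840 = 164160000/1001 frames; B emits 24 × 6840 = 164160.
Difference = 164160/1001 frames (≈ 163.9960); B is ahead of A.

164160/1001 frames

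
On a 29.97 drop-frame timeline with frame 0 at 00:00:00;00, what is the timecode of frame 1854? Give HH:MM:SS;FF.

00:01:01;26

Each 10-minute DF block holds 10 × 60 × 30 − 9 × 2 = 17982 frames. 1854 ÷ 17982 → 0 full blocks, remainder 1854.
Within the partial block the first minute is 1800 frames and each further minute 1798, so 1 further minute boundary passed. Total skipped labels = 18 × 0 + 2 × 1 = 2.
Non-drop label index = 1854 + 2 = 1856; at 30 labels/s that is 00:01:01:26, i.e. DF 00:01:01;26.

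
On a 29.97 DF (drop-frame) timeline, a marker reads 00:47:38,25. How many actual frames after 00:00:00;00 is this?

85679

As if non-drop at 30 labels/s: (0 × 3600 + 47 × 60 + 38) × 30 + 25 = 85765.
Minute boundaries passed: 47; those not divisible by 10: 47 − 4 = 43; dropped labels = 2 × 43 = 86.
Actual frame index = 85765 − 86 = 85679.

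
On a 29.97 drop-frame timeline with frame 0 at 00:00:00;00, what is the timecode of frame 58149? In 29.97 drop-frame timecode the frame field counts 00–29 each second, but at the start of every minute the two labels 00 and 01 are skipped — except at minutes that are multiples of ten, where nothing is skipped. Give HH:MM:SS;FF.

00:32:20;07

Each 10-minute DF block holds 10 × 60 × 30 − 9 × 2 = 17982 frames. 58149 ÷ 17982 → 3 full blocks, remainder 4203.
Within the partial block the first minute is 1800 frames and each further minute 1798, so 2 further minute boundaries passed. Total skipped labels = 18 × 3 + 2 × 2 = 58.
Non-drop label index = 58149 + 58 = 58207; at 30 labels/s that is 00:32:20:07, i.e. DF 00:32:20;07.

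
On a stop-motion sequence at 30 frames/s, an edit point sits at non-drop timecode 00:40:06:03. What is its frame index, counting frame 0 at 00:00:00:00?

72183

Total seconds to the label: (0 × 3600 + 40 × 60 + 6) = 2406.
Frame index = 2406 × 30 + 3 = 72183.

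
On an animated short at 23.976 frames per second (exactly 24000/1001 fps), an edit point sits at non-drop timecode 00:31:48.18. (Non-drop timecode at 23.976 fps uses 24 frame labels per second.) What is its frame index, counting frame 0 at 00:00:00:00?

frame 45810

Total seconds to the label: (0 × 3600 + 31 × 60 + 48) = 1908.
Frame index = 1908 × 24 + 18 = 45810.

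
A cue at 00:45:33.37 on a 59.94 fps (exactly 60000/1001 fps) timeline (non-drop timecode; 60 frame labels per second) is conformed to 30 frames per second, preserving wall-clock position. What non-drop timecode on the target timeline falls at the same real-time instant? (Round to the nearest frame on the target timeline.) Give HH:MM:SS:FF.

00:45:36:11

Source frame index: (0×3600 + 45×60 + 33) × 60 + 37 = 164017.
Real time: 164017 / (60000/1001) = 164181017/60000 s.
Target frame: (164181017/60000) × (30) = 164181017/2000 ≈ 82090.508 → 82091.
At 30 labels/s: frame 82091 → 00:45:36:11.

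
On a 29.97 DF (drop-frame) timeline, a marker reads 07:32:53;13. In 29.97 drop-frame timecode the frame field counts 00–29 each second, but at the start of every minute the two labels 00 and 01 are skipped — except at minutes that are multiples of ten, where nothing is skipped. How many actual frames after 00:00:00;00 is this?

Complete 10-minute blocks: 45, each 17982 frames → 809190.
Remaining 2 whole minutes in the current block: 1800 + 1 × 1798 = 3598 frames.
Within the current minute: 53 × 30 + 13 − 2 = 1601 (labels ;00/;01 skipped at this minute). Total = 809190 + 3598 + 1601 = 814389.

814389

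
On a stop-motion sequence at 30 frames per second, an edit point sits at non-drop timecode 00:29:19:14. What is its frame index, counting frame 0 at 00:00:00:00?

Total seconds to the label: (0 × 3600 + 29 × 60 + 19) = 1759.
Frame index = 1759 × 30 + 14 = 52784.

52784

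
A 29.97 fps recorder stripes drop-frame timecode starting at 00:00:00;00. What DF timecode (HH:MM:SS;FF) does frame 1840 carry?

Each 10-minute DF block holds 10 × 60 × 30 − 9 × 2 = 17982 frames. 1840 ÷ 17982 → 0 full blocks, remainder 1840.
Within the partial block the first minute is 1800 frames and each further minute 1798, so 1 further minute boundary passed. Total skipped labels = 18 × 0 + 2 × 1 = 2.
Non-drop label index = 1840 + 2 = 1842; at 30 labels/s that is 00:01:01:12, i.e. DF 00:01:01;12.

00:01:01;12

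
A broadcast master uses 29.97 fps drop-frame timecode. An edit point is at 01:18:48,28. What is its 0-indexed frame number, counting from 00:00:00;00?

As if non-drop at 30 labels/s: (1 × 3600 + 18 × 60 + 48) × 30 + 28 = 141868.
Minute boundaries passed: 78; those not divisible by 10: 78 − 7 = 71; dropped labels = 2 × 71 = 142.
Actual frame index = 141868 − 142 = 141726.

141726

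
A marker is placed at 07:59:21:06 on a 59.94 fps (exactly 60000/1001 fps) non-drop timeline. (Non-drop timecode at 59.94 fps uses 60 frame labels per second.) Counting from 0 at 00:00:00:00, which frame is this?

Total seconds to the label: (7 × 3600 + 59 × 60 + 21) = 28761.
Frame index = 28761 × 60 + 6 = 1725666.

frame 1725666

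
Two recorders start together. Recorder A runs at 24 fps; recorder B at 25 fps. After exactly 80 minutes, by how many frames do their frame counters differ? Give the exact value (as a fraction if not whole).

4800 frames

80 min = 4800 s.
A emits 24 × 4800 = 115200 frames; B emits 25 × 4800 = 120000.
Difference = 4800 frames; B is ahead of A.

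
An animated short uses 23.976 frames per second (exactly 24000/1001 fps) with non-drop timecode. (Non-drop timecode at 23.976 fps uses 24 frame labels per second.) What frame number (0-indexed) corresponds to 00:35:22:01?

Total seconds to the label: (0 × 3600 + 35 × 60 + 22) = 2122.
Frame index = 2122 × 24 + 1 = 50929.

50929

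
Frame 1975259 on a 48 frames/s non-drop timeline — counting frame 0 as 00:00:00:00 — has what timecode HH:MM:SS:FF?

1975259 ÷ 48 = 41151 full seconds, remainder 11 frames.
41151 s = 11 h 25 min 51 s.
Timecode: 11:25:51:11.

11:25:51:11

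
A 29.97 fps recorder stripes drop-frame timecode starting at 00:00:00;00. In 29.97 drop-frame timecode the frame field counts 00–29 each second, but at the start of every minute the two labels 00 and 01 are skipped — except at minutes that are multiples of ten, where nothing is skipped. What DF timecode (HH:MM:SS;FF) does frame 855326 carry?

Ten DF minutes hold 17982 frames, so frame 855326 lies in block 47 (frames 845154–863135) with 10172 frames into that block.
The block's first minute is 1800 frames and the rest 1798 each; 10172 frames reaches minute 5, so 47 × 18 + 5 × 2 = 856 labels have been skipped so far.
Adding those back, label number 855326 + 856 = 856182 at 30 labels/s is 28539 s + 12 f = 7 h 55 min 39 s frame 12, i.e. 07:55:39;12.

07:55:39;12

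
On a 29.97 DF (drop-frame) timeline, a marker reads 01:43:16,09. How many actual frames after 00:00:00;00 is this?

Complete 10-minute blocks: 10, each 17982 frames → 179820.
Remaining 3 whole minutes in the current block: 1800 + 2 × 1798 = 5396 frames.
Within the current minute: 16 × 30 + 9 − 2 = 487 (labels ;00/;01 skipped at this minute). Total = 179820 + 5396 + 487 = 185703.

185703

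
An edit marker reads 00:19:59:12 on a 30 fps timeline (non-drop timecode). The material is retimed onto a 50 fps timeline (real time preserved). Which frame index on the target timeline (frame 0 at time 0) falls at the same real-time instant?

Source frame index: (0×3600 + 19×60 + 59) × 30 + 12 = 35982.
Real time: 35982 / (30) = 5997/5 s.
Target frame: (5997/5) × (50) = 59970.

frame 59970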